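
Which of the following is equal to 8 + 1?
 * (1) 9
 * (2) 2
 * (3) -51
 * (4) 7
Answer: 1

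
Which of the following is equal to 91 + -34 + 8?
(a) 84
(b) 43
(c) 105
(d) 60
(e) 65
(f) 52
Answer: e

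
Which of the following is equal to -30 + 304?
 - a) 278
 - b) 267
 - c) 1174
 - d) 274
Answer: d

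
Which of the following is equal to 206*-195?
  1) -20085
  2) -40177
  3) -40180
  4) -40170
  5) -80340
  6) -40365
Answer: 4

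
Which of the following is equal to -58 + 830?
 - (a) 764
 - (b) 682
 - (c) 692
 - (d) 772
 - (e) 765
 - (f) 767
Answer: d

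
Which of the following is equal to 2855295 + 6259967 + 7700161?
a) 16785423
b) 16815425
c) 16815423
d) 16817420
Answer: c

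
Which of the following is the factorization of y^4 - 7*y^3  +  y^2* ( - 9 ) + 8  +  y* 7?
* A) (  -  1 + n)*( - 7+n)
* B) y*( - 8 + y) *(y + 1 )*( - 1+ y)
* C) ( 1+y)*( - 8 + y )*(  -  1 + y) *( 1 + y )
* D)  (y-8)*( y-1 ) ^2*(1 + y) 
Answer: C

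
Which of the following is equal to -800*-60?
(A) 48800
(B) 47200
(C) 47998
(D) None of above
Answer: D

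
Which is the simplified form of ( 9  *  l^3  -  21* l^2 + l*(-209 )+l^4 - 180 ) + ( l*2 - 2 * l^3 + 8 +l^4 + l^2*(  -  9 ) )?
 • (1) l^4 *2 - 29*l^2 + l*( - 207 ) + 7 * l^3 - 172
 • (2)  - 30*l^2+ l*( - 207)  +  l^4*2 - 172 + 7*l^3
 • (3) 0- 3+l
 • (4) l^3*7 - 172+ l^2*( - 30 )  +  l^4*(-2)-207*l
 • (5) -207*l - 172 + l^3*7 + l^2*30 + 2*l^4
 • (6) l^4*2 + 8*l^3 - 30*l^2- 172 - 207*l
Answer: 2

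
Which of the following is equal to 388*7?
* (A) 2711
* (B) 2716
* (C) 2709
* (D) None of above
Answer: B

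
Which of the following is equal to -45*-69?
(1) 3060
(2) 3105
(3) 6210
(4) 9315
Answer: 2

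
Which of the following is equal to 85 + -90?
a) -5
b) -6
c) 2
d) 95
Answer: a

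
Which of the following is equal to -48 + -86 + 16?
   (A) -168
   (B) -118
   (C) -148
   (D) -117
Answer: B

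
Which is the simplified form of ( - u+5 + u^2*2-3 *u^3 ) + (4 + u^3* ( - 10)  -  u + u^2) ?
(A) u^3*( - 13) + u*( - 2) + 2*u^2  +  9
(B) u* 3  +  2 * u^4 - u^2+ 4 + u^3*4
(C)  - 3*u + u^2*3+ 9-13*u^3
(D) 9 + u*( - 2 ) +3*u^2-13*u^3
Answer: D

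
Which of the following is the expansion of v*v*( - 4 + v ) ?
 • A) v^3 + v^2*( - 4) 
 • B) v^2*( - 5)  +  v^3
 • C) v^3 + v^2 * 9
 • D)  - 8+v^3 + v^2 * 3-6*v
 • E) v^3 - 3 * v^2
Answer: A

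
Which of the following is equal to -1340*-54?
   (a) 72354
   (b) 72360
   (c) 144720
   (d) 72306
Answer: b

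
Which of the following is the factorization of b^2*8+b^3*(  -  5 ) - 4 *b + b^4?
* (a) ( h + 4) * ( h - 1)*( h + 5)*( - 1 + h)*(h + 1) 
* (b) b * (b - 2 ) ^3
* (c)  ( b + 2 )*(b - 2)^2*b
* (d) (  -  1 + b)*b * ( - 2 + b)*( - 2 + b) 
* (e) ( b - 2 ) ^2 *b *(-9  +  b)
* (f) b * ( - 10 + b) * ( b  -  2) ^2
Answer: d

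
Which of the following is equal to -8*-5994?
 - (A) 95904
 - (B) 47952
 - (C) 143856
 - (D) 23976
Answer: B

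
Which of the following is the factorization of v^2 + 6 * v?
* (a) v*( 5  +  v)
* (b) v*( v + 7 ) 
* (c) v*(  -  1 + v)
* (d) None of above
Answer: d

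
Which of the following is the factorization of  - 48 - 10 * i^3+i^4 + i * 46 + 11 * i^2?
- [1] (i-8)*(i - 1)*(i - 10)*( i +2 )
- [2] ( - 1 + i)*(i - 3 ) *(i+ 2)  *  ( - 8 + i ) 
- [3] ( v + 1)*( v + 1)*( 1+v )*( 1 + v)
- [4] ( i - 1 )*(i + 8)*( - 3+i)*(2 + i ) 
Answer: 2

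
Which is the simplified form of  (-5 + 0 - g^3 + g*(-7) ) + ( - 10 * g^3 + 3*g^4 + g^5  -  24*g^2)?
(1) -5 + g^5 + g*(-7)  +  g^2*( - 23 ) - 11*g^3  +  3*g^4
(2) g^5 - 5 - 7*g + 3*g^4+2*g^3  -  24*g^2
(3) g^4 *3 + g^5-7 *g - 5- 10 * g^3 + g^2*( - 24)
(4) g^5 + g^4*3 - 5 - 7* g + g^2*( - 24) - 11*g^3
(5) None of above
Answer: 4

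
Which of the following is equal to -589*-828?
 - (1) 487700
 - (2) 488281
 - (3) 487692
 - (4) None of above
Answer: 3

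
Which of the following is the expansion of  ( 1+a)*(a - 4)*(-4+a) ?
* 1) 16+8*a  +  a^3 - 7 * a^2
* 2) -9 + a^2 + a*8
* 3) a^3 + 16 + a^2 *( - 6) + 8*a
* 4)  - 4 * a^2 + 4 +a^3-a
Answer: 1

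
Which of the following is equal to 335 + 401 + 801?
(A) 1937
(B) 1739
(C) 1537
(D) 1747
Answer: C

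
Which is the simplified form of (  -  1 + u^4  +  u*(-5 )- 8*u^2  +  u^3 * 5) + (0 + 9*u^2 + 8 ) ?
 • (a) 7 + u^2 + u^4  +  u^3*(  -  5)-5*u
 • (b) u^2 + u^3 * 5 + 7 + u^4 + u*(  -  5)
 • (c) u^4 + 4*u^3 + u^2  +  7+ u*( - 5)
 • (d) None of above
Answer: b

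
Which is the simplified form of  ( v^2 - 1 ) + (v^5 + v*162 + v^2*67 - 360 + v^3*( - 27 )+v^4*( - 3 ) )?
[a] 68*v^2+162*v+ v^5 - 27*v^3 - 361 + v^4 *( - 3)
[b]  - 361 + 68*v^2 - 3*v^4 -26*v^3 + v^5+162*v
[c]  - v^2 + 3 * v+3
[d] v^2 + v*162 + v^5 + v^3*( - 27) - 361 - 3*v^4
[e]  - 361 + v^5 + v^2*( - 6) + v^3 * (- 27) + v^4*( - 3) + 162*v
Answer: a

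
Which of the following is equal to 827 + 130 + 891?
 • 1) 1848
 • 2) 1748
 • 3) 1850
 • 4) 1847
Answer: 1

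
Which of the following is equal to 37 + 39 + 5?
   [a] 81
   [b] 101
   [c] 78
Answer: a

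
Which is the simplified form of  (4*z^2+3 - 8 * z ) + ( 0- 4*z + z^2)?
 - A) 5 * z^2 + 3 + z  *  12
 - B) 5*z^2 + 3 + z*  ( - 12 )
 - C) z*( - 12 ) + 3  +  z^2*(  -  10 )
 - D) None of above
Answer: B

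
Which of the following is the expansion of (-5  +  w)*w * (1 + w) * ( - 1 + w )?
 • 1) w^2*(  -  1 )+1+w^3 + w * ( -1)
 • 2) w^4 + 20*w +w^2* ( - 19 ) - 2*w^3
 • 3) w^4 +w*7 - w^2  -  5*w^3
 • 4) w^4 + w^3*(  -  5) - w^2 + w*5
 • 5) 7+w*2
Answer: 4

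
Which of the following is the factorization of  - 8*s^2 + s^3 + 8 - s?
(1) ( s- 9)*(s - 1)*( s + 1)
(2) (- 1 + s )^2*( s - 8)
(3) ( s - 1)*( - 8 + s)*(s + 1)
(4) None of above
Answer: 3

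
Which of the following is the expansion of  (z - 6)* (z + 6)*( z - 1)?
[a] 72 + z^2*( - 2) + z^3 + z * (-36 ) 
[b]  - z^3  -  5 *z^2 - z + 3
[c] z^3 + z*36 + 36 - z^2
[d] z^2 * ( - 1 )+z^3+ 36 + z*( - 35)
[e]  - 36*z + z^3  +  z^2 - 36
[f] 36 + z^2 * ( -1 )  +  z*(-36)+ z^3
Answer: f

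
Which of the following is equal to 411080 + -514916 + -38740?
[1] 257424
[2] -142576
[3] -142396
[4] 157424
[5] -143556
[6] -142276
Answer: 2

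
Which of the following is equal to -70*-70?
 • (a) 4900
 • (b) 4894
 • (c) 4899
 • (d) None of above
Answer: a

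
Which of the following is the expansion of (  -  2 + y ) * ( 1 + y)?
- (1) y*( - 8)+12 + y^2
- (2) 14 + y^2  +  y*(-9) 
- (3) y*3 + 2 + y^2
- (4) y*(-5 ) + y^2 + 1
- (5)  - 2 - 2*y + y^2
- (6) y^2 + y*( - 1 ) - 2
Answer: 6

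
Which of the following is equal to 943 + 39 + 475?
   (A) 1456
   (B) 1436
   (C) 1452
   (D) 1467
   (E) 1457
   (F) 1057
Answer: E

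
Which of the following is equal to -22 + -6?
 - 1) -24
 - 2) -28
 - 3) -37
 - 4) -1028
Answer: 2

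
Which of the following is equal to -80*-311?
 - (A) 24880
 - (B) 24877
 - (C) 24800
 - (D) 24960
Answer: A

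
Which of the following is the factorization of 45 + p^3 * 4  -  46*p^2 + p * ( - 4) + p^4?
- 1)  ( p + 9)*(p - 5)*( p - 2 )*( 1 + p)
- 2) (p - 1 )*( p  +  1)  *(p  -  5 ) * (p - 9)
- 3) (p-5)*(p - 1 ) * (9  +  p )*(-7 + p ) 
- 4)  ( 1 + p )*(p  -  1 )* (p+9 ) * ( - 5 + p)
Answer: 4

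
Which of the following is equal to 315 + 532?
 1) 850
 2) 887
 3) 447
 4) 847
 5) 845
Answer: 4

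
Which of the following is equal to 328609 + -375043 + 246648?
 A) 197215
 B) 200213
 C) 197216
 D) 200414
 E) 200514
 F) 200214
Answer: F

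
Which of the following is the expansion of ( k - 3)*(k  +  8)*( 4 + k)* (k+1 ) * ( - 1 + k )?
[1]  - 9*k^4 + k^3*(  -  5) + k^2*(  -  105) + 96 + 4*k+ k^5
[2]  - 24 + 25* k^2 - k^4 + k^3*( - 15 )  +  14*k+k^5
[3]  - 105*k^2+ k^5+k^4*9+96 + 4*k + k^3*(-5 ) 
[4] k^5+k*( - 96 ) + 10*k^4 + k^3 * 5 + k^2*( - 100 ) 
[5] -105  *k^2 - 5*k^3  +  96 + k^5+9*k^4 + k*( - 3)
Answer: 3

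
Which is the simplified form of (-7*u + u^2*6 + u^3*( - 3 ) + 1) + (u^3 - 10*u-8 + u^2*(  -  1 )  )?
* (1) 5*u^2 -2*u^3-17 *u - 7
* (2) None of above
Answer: 1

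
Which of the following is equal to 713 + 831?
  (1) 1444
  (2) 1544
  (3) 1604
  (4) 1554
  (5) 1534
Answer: 2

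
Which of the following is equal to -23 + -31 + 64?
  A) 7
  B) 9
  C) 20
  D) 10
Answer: D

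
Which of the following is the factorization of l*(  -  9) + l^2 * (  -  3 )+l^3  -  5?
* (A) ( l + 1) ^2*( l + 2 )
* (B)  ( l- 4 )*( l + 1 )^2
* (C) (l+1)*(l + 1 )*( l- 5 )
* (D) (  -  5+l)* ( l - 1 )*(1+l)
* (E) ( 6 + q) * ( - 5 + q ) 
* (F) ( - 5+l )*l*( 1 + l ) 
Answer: C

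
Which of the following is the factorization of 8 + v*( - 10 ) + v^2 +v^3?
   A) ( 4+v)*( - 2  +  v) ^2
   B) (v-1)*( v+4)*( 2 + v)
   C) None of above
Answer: C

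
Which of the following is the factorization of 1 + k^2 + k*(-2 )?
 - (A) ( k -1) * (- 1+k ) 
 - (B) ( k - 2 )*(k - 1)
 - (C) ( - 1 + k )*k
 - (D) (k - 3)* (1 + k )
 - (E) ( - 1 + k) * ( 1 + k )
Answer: A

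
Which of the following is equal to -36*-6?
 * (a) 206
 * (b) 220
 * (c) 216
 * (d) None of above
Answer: c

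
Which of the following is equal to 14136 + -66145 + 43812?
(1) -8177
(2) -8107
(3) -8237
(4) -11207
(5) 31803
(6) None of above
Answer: 6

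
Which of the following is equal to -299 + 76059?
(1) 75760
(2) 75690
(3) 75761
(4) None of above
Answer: 1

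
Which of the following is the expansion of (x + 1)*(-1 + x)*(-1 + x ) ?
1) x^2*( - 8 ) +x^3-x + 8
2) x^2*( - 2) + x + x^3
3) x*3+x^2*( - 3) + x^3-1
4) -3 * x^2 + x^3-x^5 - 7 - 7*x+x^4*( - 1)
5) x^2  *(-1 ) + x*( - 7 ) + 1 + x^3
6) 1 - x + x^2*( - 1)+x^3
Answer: 6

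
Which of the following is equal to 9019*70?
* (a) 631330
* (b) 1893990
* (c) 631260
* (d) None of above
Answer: a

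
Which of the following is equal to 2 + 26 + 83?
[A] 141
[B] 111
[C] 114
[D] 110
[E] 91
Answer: B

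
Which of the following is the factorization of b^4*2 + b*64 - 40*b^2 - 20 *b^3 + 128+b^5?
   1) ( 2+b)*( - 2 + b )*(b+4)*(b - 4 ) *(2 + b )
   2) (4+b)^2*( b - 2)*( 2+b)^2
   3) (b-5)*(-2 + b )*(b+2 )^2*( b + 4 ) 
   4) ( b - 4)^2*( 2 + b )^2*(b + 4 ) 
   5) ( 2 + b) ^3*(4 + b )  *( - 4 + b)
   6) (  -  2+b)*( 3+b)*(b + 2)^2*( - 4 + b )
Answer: 1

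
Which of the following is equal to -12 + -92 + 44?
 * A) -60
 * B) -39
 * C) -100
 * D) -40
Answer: A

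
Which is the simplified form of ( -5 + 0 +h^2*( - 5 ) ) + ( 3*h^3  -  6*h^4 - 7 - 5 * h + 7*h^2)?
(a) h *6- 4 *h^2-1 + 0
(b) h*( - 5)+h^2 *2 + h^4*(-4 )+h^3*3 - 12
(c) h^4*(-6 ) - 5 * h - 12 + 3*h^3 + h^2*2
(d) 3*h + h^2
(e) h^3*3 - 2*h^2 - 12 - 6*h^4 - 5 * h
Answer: c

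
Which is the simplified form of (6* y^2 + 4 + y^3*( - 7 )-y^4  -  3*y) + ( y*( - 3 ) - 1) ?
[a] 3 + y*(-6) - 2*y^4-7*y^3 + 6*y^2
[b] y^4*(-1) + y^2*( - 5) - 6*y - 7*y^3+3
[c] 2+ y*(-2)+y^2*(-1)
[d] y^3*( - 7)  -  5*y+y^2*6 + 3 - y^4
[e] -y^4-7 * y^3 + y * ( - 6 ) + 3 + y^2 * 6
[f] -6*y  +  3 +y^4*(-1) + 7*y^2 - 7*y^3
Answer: e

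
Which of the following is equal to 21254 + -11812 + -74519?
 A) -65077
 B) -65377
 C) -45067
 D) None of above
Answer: A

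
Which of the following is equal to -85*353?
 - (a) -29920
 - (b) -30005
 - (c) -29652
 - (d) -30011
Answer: b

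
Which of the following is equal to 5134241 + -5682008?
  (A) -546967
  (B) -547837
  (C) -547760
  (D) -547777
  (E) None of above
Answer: E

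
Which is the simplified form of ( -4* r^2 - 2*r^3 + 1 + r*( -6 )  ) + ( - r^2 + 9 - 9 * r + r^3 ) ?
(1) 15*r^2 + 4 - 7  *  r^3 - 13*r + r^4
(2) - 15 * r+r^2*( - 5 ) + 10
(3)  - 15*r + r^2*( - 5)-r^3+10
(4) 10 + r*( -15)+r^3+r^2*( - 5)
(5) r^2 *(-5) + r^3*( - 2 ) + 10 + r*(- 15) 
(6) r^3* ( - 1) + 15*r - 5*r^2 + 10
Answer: 3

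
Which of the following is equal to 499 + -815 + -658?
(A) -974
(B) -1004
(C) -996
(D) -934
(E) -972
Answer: A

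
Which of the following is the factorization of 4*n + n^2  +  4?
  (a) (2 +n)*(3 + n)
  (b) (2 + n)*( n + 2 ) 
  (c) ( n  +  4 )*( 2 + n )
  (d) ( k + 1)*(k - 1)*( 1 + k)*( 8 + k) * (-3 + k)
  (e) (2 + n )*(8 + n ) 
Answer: b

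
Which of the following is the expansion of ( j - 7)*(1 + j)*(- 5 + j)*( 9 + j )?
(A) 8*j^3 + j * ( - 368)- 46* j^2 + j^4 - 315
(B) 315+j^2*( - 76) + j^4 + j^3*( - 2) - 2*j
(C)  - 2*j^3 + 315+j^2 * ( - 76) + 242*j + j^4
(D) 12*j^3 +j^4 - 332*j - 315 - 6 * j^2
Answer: C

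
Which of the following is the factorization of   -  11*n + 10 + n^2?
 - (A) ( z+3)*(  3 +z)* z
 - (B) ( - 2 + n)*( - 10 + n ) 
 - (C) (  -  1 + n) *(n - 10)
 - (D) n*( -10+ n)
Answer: C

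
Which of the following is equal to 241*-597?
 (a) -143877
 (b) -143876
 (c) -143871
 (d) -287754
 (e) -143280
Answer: a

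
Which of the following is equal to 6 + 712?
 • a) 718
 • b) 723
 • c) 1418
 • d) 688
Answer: a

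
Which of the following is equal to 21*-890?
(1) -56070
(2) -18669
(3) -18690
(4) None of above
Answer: 3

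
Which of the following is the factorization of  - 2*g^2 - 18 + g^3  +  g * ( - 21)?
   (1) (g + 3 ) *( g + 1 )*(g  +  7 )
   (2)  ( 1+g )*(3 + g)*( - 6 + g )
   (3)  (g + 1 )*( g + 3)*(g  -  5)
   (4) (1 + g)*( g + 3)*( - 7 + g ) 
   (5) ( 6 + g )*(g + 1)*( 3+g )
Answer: 2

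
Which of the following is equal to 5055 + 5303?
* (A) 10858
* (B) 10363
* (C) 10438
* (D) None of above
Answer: D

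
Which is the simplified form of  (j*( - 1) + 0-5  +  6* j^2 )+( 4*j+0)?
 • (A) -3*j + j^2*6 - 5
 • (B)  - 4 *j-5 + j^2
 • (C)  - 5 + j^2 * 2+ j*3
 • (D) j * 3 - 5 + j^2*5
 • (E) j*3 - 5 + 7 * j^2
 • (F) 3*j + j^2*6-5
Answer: F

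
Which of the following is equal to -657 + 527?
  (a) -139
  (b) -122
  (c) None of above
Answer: c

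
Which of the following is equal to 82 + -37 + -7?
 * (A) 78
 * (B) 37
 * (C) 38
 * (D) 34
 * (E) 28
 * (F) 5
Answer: C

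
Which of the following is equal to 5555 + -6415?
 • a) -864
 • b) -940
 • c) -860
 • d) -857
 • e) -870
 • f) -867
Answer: c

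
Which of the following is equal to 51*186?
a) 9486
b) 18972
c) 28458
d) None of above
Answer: a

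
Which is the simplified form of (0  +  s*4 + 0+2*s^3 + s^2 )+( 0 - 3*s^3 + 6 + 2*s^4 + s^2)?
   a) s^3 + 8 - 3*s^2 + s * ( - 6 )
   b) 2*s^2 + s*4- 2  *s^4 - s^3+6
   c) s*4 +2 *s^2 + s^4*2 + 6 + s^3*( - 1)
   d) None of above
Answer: c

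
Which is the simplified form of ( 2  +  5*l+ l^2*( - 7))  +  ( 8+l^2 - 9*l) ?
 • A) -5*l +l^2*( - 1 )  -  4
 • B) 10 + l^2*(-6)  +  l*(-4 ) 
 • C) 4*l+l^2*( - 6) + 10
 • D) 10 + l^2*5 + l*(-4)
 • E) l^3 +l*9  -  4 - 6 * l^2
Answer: B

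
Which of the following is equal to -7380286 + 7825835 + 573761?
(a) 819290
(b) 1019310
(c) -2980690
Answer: b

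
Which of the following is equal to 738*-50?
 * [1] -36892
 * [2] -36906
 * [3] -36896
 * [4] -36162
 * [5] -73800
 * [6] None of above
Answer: 6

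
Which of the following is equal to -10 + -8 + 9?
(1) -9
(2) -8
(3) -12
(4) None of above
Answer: 1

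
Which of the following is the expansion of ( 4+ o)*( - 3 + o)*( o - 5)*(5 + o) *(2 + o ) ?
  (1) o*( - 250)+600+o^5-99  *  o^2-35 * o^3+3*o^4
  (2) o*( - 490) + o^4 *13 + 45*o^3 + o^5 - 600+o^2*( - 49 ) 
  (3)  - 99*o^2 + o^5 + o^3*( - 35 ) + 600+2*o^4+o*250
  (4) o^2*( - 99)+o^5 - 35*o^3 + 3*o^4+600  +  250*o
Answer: 4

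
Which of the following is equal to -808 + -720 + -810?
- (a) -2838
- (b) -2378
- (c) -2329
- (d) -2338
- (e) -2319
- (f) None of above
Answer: d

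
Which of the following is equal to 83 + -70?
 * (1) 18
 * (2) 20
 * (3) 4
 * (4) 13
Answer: 4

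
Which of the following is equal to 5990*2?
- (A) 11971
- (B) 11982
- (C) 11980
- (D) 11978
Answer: C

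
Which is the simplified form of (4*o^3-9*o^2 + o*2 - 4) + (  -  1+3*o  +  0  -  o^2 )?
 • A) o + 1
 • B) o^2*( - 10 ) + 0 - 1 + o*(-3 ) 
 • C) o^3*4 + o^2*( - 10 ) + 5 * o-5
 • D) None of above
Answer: C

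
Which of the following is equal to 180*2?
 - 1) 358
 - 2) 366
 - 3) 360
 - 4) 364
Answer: 3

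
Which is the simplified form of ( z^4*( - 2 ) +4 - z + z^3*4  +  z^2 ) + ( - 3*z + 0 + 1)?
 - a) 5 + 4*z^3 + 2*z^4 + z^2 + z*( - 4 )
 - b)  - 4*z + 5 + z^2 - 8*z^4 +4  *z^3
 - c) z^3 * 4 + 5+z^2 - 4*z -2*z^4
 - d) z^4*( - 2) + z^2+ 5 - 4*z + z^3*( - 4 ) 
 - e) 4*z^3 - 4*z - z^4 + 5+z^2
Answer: c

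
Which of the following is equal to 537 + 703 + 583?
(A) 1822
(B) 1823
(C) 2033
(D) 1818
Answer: B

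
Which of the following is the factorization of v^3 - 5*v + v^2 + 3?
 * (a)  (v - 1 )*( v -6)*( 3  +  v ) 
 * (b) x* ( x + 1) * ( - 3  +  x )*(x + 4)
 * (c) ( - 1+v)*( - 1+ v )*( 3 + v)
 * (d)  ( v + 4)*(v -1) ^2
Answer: c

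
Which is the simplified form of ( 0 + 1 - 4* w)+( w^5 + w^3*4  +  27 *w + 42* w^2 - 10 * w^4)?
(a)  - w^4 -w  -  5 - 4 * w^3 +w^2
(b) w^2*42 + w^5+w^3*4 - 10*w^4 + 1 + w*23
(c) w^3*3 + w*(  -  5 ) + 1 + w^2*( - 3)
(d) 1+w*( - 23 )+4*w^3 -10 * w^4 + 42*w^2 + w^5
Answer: b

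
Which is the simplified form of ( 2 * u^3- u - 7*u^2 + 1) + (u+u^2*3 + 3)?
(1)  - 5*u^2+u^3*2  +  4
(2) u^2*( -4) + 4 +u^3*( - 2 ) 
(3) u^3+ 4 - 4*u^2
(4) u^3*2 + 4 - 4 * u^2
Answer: 4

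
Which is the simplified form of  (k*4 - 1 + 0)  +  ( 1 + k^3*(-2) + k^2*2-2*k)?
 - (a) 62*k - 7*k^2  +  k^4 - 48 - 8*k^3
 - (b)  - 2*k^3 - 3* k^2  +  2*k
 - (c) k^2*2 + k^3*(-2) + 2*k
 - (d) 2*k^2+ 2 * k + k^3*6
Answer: c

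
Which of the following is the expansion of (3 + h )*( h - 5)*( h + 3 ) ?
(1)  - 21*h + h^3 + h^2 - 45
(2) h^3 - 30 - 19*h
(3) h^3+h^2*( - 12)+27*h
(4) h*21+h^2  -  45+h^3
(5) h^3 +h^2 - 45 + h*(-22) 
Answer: 1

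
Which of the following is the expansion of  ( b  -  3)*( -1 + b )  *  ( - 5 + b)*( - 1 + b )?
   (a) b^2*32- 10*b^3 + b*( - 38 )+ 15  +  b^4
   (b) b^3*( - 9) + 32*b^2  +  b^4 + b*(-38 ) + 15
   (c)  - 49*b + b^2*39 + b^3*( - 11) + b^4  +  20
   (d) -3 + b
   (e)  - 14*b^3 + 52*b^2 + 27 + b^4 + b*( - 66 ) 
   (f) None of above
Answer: a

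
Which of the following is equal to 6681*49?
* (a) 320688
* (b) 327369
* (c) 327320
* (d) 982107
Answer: b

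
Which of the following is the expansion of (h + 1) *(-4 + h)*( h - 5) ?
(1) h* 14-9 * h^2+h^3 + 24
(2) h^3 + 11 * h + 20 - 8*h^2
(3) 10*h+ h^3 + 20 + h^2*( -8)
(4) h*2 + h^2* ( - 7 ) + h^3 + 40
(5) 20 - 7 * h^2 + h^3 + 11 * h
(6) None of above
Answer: 2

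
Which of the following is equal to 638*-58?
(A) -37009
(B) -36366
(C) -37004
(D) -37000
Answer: C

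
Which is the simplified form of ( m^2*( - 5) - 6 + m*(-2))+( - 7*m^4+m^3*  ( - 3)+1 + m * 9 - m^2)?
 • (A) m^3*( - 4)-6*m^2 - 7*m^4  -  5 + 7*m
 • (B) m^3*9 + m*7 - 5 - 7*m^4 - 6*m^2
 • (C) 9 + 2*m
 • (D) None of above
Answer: D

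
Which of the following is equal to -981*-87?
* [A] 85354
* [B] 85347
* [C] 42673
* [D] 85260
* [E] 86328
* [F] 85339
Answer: B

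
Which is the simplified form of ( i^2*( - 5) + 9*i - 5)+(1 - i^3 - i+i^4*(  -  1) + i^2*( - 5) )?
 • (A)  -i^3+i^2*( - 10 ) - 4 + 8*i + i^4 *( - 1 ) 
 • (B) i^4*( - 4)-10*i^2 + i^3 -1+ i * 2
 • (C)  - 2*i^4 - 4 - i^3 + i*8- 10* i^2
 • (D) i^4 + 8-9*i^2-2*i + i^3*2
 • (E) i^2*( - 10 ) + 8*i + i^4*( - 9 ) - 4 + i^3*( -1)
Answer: A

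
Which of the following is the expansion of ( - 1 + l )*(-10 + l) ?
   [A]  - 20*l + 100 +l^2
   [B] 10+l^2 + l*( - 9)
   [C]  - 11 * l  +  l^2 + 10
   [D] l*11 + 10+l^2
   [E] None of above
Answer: C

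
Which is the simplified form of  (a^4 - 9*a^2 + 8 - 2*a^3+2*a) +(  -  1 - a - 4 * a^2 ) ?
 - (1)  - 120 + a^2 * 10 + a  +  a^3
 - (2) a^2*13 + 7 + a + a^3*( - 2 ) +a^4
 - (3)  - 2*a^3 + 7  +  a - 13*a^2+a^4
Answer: 3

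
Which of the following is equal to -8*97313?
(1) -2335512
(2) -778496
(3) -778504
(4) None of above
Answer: 3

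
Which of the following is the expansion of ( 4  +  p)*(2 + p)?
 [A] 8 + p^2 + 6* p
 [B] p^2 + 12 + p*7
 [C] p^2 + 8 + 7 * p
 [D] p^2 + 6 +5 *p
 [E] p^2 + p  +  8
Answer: A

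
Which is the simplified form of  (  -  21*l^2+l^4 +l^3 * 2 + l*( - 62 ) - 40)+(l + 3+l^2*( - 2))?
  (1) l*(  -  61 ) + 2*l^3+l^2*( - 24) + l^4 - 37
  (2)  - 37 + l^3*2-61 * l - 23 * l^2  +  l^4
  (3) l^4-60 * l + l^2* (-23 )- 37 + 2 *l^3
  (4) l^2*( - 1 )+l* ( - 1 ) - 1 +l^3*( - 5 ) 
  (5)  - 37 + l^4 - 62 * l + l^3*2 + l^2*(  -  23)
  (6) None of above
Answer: 2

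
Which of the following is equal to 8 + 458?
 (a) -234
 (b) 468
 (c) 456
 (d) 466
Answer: d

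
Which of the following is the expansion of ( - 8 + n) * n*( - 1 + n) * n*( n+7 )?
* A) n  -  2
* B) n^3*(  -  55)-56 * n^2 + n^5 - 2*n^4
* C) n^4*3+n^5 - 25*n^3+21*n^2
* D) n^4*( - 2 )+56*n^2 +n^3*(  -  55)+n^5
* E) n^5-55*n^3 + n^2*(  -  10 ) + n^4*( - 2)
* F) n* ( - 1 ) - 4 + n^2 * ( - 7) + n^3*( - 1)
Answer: D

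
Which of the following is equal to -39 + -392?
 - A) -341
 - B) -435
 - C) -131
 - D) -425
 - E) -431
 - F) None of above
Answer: E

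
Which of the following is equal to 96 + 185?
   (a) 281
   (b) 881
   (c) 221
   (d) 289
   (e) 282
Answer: a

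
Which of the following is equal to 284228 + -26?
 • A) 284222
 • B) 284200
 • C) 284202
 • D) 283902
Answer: C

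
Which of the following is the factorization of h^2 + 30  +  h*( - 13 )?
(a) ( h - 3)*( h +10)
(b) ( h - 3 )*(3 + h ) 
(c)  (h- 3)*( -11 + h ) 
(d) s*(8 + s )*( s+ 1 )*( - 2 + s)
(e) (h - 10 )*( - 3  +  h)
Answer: e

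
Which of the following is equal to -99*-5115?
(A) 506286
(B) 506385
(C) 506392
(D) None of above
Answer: B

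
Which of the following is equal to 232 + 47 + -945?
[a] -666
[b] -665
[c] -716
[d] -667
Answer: a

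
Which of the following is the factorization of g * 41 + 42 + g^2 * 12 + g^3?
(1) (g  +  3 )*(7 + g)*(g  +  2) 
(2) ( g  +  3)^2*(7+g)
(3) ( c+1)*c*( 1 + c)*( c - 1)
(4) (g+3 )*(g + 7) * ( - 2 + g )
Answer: 1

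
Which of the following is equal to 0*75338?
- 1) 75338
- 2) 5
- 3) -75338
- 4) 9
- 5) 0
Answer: 5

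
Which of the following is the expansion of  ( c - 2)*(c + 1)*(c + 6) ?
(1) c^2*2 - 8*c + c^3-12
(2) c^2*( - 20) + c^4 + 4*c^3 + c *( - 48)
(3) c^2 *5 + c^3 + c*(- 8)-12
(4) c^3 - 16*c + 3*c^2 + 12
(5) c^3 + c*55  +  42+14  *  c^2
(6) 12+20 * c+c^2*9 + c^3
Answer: 3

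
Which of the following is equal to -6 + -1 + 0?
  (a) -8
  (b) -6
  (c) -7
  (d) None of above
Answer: c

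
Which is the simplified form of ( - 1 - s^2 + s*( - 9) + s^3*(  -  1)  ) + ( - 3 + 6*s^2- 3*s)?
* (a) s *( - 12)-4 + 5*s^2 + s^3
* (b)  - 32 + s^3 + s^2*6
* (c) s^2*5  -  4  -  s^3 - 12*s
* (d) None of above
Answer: c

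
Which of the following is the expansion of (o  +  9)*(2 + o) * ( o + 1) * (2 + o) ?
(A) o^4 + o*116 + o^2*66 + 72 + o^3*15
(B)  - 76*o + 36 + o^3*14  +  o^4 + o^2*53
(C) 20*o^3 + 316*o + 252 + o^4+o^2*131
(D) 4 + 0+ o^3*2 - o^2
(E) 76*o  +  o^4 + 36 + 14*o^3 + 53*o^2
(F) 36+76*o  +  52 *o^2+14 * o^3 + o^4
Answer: E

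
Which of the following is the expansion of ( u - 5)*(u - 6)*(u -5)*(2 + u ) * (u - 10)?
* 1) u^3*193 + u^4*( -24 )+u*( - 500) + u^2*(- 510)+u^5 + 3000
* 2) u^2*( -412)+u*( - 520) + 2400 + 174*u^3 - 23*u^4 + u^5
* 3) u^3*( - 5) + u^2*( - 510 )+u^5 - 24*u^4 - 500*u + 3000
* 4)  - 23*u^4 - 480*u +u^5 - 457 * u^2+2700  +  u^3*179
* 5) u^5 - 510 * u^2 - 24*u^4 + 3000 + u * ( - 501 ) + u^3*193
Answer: 1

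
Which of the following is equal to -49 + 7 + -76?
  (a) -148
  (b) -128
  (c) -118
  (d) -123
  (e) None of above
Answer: c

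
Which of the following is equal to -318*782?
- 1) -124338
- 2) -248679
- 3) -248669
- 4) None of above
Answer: 4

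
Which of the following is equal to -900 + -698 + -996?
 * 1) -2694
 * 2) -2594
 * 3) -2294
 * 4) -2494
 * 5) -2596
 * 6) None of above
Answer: 2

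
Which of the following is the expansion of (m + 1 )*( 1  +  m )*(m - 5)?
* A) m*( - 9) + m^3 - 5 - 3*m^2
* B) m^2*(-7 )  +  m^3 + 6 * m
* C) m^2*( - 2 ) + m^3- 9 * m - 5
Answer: A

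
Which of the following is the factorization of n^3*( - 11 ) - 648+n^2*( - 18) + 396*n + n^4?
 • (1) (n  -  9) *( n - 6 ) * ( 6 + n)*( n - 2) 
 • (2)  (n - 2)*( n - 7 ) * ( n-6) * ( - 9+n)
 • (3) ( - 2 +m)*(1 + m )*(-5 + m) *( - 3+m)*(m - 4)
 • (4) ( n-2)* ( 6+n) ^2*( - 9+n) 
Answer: 1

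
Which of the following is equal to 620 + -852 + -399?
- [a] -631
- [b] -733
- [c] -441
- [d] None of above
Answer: a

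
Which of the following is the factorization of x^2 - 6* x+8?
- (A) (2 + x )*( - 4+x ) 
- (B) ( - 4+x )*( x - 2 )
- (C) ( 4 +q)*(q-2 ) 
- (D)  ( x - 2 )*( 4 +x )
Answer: B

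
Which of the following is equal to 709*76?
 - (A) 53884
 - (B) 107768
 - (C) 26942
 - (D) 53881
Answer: A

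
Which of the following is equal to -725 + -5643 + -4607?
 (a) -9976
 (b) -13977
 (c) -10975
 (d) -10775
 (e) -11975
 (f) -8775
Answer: c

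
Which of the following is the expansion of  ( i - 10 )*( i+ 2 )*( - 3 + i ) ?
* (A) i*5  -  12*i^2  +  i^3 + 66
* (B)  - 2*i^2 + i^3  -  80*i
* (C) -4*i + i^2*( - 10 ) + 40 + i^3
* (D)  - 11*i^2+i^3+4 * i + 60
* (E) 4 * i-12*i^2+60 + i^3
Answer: D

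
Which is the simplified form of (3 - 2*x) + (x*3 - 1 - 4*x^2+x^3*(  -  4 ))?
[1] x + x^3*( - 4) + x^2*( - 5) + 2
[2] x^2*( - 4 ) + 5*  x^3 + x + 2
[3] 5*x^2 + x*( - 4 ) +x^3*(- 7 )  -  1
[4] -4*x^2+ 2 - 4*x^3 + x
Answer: 4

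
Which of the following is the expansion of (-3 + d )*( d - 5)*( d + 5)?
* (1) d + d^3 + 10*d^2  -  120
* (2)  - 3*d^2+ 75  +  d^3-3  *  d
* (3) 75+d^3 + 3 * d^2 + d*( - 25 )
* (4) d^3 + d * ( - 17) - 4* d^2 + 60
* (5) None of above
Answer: 5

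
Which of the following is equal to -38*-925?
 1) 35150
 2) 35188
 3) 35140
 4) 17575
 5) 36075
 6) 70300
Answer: 1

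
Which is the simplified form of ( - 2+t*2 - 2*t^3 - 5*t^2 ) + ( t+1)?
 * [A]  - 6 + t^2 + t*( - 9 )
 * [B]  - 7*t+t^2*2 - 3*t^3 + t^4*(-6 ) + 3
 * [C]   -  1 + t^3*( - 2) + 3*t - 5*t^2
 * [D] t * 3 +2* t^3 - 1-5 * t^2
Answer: C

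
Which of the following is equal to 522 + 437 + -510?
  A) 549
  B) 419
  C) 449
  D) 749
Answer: C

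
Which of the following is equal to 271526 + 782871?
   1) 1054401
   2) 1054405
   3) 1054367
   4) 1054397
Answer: 4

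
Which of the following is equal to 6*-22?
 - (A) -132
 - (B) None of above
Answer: A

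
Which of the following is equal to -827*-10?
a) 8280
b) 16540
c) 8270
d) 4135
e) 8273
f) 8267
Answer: c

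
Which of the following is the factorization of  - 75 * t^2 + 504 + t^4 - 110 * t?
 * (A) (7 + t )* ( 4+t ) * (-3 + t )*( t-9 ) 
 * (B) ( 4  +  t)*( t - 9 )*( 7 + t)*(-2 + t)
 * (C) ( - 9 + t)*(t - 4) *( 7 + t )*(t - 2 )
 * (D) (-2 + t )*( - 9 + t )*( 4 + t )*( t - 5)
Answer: B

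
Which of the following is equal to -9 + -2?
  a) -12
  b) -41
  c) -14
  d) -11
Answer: d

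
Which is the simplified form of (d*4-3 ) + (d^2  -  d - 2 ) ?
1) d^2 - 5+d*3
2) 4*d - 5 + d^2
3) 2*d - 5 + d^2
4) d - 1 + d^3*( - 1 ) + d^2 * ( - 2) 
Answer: 1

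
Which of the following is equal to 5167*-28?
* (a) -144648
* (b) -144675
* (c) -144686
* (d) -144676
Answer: d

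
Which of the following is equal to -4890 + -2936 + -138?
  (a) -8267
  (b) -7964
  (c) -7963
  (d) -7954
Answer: b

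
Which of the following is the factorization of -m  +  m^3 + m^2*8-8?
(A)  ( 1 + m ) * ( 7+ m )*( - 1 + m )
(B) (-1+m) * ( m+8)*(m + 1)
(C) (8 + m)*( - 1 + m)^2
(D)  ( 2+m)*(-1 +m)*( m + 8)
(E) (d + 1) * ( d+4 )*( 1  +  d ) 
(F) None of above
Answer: B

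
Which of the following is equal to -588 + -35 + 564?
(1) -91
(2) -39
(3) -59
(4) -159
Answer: 3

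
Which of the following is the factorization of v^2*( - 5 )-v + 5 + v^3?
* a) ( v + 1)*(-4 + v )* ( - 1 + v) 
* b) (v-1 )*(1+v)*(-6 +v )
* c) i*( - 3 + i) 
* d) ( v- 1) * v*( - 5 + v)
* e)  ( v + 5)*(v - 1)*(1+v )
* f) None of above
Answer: f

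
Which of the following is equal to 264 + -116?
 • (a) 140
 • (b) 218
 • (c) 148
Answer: c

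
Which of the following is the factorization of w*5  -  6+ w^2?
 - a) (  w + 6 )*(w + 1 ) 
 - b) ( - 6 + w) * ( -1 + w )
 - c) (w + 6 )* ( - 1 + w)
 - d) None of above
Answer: c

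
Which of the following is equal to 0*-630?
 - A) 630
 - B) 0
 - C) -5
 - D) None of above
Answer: B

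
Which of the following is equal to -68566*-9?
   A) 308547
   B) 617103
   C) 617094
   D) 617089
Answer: C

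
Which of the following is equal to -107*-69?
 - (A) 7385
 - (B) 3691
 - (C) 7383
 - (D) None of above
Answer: C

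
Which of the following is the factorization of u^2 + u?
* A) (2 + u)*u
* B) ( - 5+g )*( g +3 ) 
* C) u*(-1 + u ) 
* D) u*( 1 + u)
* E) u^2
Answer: D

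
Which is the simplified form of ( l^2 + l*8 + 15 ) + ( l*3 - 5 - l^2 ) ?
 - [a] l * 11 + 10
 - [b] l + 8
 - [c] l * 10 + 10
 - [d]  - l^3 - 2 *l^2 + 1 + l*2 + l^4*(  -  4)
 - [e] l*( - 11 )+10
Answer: a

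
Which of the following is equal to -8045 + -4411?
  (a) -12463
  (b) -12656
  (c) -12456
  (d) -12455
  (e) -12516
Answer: c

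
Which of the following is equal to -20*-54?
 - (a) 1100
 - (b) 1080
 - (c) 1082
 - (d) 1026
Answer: b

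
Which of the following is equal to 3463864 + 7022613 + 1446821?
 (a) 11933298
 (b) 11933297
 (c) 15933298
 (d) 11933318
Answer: a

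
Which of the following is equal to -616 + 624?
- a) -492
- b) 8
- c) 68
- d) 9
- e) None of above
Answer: b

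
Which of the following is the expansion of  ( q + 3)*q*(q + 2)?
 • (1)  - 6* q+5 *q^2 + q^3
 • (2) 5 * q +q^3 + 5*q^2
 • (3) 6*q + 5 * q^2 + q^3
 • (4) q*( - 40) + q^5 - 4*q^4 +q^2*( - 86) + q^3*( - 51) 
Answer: 3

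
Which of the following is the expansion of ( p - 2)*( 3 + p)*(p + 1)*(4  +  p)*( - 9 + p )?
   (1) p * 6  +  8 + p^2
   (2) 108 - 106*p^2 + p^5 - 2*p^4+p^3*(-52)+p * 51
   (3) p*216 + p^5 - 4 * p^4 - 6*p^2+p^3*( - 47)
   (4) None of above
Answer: 4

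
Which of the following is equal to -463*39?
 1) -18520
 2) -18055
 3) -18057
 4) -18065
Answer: 3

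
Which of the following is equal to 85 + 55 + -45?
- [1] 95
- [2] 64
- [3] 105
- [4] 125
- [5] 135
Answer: 1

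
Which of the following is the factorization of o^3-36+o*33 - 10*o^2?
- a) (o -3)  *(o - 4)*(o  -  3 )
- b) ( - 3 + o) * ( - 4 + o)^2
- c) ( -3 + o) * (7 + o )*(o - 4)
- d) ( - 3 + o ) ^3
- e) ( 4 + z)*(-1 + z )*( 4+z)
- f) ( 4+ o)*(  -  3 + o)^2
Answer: a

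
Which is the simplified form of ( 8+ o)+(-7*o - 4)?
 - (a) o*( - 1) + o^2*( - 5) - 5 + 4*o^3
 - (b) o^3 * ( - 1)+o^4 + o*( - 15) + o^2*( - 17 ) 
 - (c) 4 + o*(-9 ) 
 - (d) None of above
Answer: d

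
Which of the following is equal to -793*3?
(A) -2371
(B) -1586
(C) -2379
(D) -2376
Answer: C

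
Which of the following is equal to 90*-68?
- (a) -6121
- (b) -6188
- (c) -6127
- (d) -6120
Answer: d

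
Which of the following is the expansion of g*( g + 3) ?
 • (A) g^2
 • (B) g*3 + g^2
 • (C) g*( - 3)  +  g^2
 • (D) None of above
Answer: B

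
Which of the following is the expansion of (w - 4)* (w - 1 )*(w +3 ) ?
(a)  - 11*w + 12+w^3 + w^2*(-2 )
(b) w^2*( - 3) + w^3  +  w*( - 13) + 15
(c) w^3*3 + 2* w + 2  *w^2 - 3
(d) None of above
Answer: a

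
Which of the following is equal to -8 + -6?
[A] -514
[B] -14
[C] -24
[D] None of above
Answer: B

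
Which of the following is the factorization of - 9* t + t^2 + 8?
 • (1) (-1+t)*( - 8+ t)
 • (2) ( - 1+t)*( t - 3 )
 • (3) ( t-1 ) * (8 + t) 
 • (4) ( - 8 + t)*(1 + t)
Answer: 1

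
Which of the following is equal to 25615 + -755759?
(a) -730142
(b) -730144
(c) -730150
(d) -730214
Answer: b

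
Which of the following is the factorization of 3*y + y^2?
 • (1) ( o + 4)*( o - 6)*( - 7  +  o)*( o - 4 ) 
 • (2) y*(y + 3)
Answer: 2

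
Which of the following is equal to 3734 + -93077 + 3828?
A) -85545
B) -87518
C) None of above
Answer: C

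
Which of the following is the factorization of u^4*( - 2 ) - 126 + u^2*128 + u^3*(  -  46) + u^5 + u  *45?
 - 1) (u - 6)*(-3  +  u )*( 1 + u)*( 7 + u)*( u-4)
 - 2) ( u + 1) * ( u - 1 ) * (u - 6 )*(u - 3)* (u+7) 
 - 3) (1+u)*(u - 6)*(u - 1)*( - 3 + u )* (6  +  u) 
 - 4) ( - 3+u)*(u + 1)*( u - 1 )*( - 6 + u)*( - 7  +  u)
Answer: 2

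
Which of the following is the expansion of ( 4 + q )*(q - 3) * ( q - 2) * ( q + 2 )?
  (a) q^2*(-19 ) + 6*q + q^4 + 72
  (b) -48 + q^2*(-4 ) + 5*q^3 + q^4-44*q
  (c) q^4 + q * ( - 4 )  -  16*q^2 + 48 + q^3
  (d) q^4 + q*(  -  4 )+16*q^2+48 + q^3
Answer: c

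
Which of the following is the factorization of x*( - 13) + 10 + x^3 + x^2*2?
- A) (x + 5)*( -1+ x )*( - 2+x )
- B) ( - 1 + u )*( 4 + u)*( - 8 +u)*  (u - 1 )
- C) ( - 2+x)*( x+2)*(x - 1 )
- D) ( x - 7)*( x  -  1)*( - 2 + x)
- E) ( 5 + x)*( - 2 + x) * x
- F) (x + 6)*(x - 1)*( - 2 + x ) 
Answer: A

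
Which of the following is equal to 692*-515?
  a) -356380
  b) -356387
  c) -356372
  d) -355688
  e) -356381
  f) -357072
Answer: a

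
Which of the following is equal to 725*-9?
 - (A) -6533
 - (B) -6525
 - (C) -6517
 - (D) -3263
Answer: B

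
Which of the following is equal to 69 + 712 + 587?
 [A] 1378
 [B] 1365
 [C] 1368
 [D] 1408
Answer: C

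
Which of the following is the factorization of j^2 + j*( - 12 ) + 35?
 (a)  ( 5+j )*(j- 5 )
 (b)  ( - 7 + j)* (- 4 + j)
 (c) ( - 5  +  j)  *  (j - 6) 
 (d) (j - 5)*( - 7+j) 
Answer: d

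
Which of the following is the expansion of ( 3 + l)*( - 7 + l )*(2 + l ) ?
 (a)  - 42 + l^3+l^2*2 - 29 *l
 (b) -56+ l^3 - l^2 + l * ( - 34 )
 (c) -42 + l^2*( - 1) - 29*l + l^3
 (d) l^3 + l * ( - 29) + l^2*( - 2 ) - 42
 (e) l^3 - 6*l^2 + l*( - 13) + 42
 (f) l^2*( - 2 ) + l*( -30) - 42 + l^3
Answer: d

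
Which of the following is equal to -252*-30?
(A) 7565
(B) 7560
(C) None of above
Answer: B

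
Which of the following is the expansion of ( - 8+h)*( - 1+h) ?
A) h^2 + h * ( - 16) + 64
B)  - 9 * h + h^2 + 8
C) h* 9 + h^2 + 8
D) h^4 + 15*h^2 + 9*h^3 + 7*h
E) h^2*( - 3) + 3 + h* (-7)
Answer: B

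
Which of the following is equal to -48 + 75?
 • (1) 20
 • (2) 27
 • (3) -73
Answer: 2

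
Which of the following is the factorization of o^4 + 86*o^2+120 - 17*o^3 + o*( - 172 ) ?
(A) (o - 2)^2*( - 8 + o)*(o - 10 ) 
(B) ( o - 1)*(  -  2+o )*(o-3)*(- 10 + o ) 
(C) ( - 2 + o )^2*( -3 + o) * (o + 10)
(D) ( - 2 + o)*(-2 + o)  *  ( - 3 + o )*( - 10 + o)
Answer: D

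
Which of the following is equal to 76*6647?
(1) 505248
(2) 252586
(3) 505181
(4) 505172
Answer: 4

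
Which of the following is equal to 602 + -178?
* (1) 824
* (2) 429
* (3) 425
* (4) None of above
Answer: 4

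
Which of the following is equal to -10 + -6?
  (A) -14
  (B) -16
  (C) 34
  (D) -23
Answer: B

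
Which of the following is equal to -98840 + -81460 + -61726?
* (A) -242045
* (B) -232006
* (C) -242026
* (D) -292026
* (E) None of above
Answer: C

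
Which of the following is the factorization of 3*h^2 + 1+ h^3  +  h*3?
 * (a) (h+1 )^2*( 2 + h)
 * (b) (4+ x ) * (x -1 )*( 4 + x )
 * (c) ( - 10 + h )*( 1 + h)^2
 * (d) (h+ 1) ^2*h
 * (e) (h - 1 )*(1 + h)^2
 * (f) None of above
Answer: f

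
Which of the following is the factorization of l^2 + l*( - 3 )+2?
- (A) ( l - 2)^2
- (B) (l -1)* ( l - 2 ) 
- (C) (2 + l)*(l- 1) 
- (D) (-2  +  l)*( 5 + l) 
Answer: B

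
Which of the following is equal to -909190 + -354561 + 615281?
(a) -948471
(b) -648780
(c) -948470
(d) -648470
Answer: d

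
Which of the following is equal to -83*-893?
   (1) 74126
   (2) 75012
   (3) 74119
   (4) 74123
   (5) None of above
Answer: 3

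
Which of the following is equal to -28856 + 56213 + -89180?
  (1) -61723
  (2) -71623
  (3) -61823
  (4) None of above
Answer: 3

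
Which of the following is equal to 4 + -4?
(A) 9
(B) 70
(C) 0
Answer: C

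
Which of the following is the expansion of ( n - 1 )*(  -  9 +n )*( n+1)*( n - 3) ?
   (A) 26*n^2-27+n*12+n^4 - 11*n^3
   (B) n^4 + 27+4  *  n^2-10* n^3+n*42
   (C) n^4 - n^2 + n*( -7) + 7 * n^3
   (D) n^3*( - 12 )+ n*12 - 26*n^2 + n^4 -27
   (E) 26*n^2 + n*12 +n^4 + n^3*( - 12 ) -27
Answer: E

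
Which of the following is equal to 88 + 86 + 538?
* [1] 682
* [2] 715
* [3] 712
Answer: 3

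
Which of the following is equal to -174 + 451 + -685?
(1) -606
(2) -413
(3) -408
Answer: 3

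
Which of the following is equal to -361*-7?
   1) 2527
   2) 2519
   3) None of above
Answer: 1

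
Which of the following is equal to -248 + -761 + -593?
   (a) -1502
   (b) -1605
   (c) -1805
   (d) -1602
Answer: d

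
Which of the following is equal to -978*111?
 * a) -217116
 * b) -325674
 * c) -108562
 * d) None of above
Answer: d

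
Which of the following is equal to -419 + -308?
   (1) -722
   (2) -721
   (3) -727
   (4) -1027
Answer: 3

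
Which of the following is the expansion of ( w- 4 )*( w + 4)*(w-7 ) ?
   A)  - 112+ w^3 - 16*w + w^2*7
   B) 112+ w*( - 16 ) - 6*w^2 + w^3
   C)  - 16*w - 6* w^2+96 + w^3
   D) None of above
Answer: D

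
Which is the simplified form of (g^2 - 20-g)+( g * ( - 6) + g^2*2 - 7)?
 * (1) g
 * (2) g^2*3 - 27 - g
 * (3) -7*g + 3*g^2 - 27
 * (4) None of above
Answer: 3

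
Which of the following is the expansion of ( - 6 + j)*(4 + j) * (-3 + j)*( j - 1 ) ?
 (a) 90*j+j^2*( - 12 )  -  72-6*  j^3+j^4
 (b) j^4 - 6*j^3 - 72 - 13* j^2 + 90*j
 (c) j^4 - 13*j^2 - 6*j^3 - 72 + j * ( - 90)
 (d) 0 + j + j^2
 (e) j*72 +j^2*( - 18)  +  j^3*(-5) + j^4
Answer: b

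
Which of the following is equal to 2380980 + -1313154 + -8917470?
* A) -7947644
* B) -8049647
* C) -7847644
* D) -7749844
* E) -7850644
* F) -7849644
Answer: F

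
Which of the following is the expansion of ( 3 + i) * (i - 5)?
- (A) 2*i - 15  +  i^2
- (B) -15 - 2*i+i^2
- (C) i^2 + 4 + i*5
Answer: B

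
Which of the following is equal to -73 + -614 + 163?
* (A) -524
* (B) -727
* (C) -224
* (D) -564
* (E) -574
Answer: A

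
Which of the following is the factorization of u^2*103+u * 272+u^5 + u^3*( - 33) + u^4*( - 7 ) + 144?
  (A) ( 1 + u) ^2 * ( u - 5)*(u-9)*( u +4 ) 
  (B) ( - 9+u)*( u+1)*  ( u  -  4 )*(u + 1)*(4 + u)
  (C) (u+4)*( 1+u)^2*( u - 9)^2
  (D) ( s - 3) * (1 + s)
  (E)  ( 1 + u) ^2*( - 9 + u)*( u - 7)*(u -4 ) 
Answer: B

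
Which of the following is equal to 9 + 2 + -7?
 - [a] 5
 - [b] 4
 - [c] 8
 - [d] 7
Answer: b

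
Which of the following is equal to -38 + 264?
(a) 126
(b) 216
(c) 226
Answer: c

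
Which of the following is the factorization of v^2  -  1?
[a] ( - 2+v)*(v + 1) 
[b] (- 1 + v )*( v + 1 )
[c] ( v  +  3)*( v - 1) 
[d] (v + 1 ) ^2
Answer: b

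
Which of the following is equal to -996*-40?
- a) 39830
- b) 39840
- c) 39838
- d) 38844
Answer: b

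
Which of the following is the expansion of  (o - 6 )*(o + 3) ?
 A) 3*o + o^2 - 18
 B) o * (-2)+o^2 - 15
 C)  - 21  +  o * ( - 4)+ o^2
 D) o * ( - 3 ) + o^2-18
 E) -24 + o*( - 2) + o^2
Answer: D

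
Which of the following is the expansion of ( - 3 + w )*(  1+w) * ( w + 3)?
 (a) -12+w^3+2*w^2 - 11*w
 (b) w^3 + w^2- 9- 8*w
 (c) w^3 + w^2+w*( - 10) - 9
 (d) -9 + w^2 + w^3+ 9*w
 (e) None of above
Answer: e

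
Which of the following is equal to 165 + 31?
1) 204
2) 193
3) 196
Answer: 3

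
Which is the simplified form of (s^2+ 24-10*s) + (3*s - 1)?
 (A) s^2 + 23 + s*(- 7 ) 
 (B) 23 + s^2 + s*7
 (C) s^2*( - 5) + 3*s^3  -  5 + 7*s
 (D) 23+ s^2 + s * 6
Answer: A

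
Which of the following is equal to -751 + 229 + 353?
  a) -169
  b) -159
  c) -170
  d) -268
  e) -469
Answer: a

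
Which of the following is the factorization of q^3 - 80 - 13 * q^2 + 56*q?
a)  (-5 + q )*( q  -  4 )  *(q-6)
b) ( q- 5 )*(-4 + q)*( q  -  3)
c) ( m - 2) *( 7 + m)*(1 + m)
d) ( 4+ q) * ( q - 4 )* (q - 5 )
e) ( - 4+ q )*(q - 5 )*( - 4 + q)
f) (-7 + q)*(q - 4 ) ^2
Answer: e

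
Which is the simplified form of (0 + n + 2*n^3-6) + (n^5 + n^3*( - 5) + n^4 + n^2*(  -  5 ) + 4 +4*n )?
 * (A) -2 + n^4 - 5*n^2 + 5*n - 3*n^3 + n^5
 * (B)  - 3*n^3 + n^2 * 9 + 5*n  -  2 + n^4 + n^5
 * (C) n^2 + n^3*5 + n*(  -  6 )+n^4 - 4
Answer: A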